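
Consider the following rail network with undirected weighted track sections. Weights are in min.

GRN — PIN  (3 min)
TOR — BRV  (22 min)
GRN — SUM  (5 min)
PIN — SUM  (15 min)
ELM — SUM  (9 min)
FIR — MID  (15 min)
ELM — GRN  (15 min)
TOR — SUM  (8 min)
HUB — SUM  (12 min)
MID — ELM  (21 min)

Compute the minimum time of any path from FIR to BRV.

Running Dijkstra from FIR:
FIR: 0
MID: 15  (via FIR)
ELM: 36  (via MID)
SUM: 45  (via ELM)
GRN: 50  (via SUM)
PIN: 53  (via GRN)
TOR: 53  (via SUM)
HUB: 57  (via SUM)
BRV: 75  (via TOR)
Shortest route: FIR–MID–ELM–SUM–TOR–BRV = 75 min.

75 min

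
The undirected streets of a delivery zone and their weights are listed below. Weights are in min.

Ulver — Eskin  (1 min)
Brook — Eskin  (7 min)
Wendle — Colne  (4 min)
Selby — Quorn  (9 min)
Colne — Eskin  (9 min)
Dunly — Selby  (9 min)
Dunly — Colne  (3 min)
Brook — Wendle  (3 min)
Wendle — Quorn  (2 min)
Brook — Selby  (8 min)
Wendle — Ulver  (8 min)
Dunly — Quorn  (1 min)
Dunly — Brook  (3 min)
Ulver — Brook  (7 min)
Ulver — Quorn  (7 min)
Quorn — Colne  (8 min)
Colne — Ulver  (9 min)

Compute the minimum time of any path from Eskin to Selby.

15 min

Running Dijkstra from Eskin:
Eskin: 0
Ulver: 1  (via Eskin)
Brook: 7  (via Eskin)
Quorn: 8  (via Ulver)
Dunly: 9  (via Quorn)
Colne: 9  (via Eskin)
Wendle: 9  (via Ulver)
Selby: 15  (via Brook)
Shortest route: Eskin → Brook → Selby = 15 min.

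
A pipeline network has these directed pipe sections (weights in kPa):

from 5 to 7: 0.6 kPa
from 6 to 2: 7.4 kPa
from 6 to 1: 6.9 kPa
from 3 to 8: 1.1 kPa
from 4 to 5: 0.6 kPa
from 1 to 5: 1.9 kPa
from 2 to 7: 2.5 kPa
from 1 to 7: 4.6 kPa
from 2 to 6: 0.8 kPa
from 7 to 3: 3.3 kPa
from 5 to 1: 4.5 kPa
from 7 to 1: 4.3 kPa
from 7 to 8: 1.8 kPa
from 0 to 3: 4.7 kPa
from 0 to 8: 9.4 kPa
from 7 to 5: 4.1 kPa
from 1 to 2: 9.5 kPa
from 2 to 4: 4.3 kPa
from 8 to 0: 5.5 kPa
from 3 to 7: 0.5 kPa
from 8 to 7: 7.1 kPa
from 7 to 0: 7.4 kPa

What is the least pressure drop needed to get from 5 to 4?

18.3 kPa

Candidate routes:
5 - 7 - 1 - 2 - 4: 0.6+4.3+9.5+4.3 = 18.7
5 - 1 - 2 - 4: 4.5+9.5+4.3 = 18.3
Cheapest is 5 - 1 - 2 - 4 at 18.3 kPa.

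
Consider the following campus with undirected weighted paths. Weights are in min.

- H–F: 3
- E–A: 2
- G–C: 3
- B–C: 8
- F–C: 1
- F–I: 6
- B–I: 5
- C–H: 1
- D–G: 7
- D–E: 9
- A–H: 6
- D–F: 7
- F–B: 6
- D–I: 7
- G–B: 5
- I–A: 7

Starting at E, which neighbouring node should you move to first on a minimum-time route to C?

A

Candidate routes:
E → A → H → C: 2+6+1 = 9
E → A → H → F → C: 2+6+3+1 = 12
E → A → I → F → C: 2+7+6+1 = 16
The minimum is 9 min via E → A → H → C.
So from E the first move is to A.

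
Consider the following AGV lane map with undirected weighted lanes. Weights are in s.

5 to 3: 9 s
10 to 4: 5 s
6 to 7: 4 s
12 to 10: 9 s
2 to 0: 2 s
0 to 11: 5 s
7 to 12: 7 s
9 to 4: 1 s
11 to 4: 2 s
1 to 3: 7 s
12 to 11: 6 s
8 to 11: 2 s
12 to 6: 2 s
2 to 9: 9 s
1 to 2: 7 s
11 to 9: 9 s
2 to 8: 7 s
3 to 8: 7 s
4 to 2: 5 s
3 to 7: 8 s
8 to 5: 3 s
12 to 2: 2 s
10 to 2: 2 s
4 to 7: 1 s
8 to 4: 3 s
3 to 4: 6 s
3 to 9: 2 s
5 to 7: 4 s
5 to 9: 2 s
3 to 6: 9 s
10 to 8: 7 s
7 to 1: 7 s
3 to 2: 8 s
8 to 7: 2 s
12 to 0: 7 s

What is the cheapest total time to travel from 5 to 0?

10 s

Shortest distances from 5:
5: 0
9: 2  (via 5)
4: 3  (via 9)
8: 3  (via 5)
3: 4  (via 9)
7: 4  (via 5)
11: 5  (via 4)
2: 8  (via 4)
6: 8  (via 7)
10: 8  (via 4)
0: 10  (via 11)
Shortest route: 5 → 9 → 4 → 11 → 0 = 10 s.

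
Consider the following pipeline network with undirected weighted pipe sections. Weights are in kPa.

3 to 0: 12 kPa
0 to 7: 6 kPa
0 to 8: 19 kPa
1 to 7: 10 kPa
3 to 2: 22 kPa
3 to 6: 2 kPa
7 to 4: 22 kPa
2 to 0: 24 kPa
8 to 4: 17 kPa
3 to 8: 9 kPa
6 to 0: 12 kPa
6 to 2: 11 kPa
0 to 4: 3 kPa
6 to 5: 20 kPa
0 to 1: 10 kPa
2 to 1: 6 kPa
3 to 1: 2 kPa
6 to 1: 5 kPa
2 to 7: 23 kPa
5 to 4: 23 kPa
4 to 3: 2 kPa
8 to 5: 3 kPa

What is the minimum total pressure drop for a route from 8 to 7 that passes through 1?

21 kPa

Best 8 to 1: 8–3–1 costing 11
Shortest 1→7: 1–7 = 10
Total via 1: 11 + 10 = 21 kPa.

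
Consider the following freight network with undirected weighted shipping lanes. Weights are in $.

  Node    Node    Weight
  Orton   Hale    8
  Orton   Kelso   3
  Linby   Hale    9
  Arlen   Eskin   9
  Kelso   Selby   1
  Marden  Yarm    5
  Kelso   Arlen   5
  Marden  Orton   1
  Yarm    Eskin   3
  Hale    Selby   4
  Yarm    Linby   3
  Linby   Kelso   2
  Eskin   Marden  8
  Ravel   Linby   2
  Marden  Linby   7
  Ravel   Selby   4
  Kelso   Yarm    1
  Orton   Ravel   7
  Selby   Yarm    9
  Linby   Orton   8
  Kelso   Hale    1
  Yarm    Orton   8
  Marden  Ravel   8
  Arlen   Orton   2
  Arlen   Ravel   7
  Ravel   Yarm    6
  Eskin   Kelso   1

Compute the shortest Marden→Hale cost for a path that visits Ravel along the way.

$13

Best Marden to Ravel: Marden → Ravel costing 8
Best Ravel to Hale: Ravel → Linby → Kelso → Hale costing 5
Total via Ravel: 8 + 5 = $13.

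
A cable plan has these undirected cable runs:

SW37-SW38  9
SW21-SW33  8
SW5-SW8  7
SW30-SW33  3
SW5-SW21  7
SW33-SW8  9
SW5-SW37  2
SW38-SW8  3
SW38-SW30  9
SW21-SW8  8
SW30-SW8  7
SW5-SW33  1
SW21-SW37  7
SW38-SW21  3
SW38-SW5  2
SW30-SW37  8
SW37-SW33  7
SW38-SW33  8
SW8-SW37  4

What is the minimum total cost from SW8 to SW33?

6

Settle nodes by increasing distance from SW8:
SW8: 0
SW38: 3  (via SW8)
SW37: 4  (via SW8)
SW5: 5  (via SW38)
SW21: 6  (via SW38)
SW33: 6  (via SW5)
Shortest route: SW8–SW38–SW5–SW33 = 6.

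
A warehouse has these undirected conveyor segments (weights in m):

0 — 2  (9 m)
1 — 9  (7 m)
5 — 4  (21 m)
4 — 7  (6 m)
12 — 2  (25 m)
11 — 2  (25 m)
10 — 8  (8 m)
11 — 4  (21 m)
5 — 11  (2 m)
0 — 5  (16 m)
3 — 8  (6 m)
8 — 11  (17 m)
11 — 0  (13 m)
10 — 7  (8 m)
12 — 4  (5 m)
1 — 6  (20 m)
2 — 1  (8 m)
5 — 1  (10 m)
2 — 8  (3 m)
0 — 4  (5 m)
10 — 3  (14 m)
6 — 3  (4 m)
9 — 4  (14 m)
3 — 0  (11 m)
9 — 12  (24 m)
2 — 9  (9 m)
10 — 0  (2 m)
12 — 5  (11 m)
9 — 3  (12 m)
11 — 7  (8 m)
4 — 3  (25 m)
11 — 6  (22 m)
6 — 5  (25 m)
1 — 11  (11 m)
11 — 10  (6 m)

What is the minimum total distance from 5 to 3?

21 m

Compare a few routes:
5–11–10–3: 2+6+14 = 22
5–11–10–8–3: 2+6+8+6 = 22
5–11–10–0–3: 2+6+2+11 = 21
Cheapest is 5–11–10–0–3 at 21 m.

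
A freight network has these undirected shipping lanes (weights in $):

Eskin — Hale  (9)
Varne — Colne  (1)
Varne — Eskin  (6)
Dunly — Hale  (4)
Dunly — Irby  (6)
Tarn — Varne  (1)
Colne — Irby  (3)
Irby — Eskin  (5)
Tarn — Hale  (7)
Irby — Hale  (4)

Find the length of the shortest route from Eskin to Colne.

Settle nodes by increasing distance from Eskin:
Eskin: 0
Irby: 5  (via Eskin)
Varne: 6  (via Eskin)
Colne: 7  (via Varne)
Shortest route: Eskin–Varne–Colne = $7.

$7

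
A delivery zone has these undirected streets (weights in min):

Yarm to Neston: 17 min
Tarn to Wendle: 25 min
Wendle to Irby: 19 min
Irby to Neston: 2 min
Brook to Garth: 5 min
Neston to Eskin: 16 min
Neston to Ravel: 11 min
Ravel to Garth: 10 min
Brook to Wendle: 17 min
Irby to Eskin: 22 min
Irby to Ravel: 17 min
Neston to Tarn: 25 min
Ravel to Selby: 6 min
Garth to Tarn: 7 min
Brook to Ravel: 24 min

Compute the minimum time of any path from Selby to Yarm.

Candidate routes:
Selby–Ravel–Irby–Neston–Yarm: 6+17+2+17 = 42
Selby–Ravel–Garth–Brook–Wendle–Irby–Neston–Yarm: 6+10+5+17+19+2+17 = 76
Selby–Ravel–Garth–Tarn–Neston–Yarm: 6+10+7+25+17 = 65
Selby–Ravel–Neston–Yarm: 6+11+17 = 34
Cheapest is Selby–Ravel–Neston–Yarm at 34 min.

34 min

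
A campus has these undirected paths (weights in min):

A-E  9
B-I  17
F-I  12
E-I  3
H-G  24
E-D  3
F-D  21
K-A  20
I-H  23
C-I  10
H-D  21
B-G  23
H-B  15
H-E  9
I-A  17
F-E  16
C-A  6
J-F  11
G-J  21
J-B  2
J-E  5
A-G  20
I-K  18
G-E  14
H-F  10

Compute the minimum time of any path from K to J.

26 min

Compare a few routes:
K - A - E - J: 20+9+5 = 34
K - I - E - J: 18+3+5 = 26
Cheapest is K - I - E - J at 26 min.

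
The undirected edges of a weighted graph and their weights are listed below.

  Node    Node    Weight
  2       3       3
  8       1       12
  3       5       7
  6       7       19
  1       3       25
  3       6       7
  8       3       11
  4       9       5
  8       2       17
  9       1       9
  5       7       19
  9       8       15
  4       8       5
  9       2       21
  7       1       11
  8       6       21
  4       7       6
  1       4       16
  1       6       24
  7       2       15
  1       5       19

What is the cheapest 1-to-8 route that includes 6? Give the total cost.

Best 1 to 6: 1 → 6 costing 24
Shortest 6→8: 6 → 3 → 8 = 18
Total via 6: 24 + 18 = 42.

42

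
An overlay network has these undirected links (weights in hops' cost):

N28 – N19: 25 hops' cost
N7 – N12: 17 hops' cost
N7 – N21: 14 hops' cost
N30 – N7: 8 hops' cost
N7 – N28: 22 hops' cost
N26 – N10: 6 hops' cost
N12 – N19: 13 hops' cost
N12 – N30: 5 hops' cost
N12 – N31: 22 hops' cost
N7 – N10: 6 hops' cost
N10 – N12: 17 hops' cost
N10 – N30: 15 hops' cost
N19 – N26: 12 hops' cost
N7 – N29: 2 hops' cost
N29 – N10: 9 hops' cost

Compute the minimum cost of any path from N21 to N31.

49 hops' cost

Shortest distances from N21:
N21: 0
N7: 14  (via N21)
N29: 16  (via N7)
N10: 20  (via N7)
N30: 22  (via N7)
N26: 26  (via N10)
N12: 27  (via N30)
N28: 36  (via N7)
N19: 38  (via N26)
N31: 49  (via N12)
Shortest route: N21 → N7 → N30 → N12 → N31 = 49 hops' cost.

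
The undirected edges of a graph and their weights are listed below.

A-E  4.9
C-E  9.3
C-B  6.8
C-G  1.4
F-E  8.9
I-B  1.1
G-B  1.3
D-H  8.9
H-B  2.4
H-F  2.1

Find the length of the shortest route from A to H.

Candidate routes:
A–E–C–G–B–H: 4.9+9.3+1.4+1.3+2.4 = 19.3
A–E–F–H: 4.9+8.9+2.1 = 15.9
Cheapest is A–E–F–H at 15.9.

15.9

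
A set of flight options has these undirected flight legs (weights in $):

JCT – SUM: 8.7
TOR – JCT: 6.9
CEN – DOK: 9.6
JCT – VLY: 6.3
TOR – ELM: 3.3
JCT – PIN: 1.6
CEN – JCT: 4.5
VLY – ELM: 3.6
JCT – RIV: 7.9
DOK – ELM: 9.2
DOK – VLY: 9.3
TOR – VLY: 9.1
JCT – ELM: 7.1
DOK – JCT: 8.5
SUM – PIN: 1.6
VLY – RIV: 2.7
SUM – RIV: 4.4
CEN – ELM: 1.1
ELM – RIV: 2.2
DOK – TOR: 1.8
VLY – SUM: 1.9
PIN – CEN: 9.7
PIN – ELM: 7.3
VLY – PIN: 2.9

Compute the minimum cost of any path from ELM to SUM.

Candidate routes:
ELM - VLY - SUM: 3.6+1.9 = 5.5
ELM - RIV - VLY - SUM: 2.2+2.7+1.9 = 6.8
ELM - RIV - SUM: 2.2+4.4 = 6.6
The minimum is $5.5 via ELM - VLY - SUM.

$5.5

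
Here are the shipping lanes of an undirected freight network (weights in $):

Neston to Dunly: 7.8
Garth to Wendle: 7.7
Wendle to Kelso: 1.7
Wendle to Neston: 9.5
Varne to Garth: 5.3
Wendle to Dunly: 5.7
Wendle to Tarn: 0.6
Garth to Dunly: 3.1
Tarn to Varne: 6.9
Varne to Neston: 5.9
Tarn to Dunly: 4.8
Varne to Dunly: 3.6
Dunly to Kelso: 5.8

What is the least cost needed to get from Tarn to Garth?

Running Dijkstra from Tarn:
Tarn: 0
Wendle: 0.6  (via Tarn)
Kelso: 2.3  (via Wendle)
Dunly: 4.8  (via Tarn)
Varne: 6.9  (via Tarn)
Garth: 7.9  (via Dunly)
Shortest route: Tarn–Dunly–Garth = $7.9.

$7.9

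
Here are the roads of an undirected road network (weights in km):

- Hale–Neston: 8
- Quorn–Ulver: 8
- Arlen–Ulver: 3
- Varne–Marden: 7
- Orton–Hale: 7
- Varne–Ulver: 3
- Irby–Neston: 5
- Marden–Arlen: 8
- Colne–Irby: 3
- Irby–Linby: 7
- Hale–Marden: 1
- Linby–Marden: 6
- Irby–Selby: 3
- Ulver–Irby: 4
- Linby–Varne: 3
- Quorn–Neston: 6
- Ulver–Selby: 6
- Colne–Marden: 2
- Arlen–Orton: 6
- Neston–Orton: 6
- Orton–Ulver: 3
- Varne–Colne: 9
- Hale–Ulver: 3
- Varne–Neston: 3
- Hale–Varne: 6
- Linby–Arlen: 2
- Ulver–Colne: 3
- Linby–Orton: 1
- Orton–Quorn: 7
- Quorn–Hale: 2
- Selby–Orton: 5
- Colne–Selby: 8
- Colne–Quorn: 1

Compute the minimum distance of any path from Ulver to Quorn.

4 km

Settle nodes by increasing distance from Ulver:
Ulver: 0
Hale: 3  (via Ulver)
Colne: 3  (via Ulver)
Arlen: 3  (via Ulver)
Orton: 3  (via Ulver)
Varne: 3  (via Ulver)
Irby: 4  (via Ulver)
Marden: 4  (via Hale)
Quorn: 4  (via Colne)
Shortest route: Ulver → Colne → Quorn = 4 km.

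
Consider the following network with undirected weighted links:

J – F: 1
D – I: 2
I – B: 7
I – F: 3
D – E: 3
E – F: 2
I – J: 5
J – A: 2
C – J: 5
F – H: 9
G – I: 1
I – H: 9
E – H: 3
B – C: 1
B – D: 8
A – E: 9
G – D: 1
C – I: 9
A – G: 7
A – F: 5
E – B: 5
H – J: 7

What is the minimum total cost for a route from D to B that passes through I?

9

Shortest D→I: D–I = 2
Shortest I→B: I–B = 7
Total via I: 2 + 7 = 9.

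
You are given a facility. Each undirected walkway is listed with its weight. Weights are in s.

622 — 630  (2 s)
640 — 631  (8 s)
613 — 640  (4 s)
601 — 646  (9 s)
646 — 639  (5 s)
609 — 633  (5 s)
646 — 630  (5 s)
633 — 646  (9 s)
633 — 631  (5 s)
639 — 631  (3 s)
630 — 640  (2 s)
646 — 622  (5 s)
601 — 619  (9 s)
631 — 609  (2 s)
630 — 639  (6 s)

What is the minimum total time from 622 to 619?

23 s

Shortest distances from 622:
622: 0
630: 2  (via 622)
640: 4  (via 630)
646: 5  (via 622)
613: 8  (via 640)
639: 8  (via 630)
631: 11  (via 639)
609: 13  (via 631)
601: 14  (via 646)
633: 14  (via 646)
619: 23  (via 601)
Shortest route: 622–646–601–619 = 23 s.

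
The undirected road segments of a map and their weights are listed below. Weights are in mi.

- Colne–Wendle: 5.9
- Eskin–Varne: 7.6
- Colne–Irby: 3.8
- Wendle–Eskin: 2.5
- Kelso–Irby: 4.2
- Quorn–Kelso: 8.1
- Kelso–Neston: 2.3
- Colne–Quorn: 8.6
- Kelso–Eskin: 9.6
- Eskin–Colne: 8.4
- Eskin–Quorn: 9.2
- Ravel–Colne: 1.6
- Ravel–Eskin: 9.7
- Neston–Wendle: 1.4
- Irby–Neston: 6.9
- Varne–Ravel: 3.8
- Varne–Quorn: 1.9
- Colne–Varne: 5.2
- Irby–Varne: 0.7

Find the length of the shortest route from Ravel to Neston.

8.9 mi

Running Dijkstra from Ravel:
Ravel: 0
Colne: 1.6  (via Ravel)
Varne: 3.8  (via Ravel)
Irby: 4.5  (via Varne)
Quorn: 5.7  (via Varne)
Wendle: 7.5  (via Colne)
Kelso: 8.7  (via Irby)
Neston: 8.9  (via Wendle)
Shortest route: Ravel–Colne–Wendle–Neston = 8.9 mi.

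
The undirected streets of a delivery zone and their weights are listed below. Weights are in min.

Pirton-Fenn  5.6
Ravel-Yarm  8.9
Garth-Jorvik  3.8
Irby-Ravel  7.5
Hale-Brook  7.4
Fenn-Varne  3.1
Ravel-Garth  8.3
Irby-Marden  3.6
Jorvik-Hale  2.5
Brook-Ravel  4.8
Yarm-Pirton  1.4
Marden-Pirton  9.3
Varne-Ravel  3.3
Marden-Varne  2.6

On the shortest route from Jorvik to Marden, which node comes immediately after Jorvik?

Garth

Enumerating some paths:
Jorvik → Hale → Brook → Ravel → Irby → Marden: 2.5+7.4+4.8+7.5+3.6 = 25.8
Jorvik → Hale → Brook → Ravel → Varne → Marden: 2.5+7.4+4.8+3.3+2.6 = 20.6
Jorvik → Garth → Ravel → Varne → Marden: 3.8+8.3+3.3+2.6 = 18
Jorvik → Garth → Ravel → Irby → Marden: 3.8+8.3+7.5+3.6 = 23.2
Cheapest is Jorvik → Garth → Ravel → Varne → Marden at 18 min.
So from Jorvik the first move is to Garth.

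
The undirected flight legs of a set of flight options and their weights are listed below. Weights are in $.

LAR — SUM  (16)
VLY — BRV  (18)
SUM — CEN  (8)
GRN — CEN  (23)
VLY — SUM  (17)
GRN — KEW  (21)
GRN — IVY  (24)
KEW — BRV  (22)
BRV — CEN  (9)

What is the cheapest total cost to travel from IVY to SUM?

$55

Candidate routes:
IVY–GRN–KEW–BRV–CEN–SUM: 24+21+22+9+8 = 84
IVY–GRN–CEN–SUM: 24+23+8 = 55
IVY–GRN–CEN–BRV–VLY–SUM: 24+23+9+18+17 = 91
Cheapest is IVY–GRN–CEN–SUM at $55.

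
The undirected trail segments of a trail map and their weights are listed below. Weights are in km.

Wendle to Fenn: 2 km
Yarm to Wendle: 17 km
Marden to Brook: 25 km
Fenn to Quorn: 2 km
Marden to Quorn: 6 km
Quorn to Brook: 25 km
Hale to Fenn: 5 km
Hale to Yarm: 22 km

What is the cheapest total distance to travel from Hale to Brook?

Candidate routes:
Hale → Fenn → Quorn → Marden → Brook: 5+2+6+25 = 38
Hale → Fenn → Quorn → Brook: 5+2+25 = 32
Hale → Yarm → Wendle → Fenn → Quorn → Brook: 22+17+2+2+25 = 68
The minimum is 32 km via Hale → Fenn → Quorn → Brook.

32 km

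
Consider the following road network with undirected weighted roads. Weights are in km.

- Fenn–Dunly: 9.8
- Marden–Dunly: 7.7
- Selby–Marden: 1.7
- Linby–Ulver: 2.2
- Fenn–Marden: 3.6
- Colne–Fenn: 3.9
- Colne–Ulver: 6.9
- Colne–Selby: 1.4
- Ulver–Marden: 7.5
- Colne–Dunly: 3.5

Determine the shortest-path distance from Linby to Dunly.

12.6 km

Enumerating some paths:
Linby → Ulver → Colne → Dunly: 2.2+6.9+3.5 = 12.6
Linby → Ulver → Marden → Selby → Colne → Dunly: 2.2+7.5+1.7+1.4+3.5 = 16.3
The minimum is 12.6 km via Linby → Ulver → Colne → Dunly.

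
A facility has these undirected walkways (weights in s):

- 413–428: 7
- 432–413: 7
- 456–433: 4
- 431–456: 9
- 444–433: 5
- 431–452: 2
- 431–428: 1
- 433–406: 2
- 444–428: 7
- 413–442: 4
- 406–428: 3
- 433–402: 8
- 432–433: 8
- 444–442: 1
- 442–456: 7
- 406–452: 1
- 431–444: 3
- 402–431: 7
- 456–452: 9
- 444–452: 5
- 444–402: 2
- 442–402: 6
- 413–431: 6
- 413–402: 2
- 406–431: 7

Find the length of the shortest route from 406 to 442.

7 s

Shortest distances from 406:
406: 0
452: 1  (via 406)
433: 2  (via 406)
431: 3  (via 452)
428: 3  (via 406)
444: 6  (via 452)
456: 6  (via 433)
442: 7  (via 444)
Shortest route: 406–452–444–442 = 7 s.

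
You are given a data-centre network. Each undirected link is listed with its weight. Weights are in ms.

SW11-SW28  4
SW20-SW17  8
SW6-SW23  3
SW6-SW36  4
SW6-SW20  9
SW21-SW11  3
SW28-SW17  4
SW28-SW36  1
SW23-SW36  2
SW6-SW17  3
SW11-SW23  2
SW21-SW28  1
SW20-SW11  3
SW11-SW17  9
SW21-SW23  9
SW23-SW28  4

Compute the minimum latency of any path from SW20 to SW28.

Candidate routes:
SW20 - SW11 - SW28: 3+4 = 7
SW20 - SW11 - SW23 - SW36 - SW28: 3+2+2+1 = 8
Cheapest is SW20 - SW11 - SW28 at 7 ms.

7 ms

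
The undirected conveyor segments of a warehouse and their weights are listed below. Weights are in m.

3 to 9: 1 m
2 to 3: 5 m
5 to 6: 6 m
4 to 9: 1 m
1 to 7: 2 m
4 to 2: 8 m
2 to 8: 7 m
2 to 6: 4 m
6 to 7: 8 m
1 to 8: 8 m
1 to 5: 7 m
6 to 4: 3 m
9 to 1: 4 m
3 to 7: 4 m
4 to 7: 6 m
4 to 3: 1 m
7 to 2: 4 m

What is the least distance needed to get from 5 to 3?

Running Dijkstra from 5:
5: 0
6: 6  (via 5)
1: 7  (via 5)
4: 9  (via 6)
7: 9  (via 1)
2: 10  (via 6)
3: 10  (via 4)
Shortest route: 5 → 6 → 4 → 3 = 10 m.

10 m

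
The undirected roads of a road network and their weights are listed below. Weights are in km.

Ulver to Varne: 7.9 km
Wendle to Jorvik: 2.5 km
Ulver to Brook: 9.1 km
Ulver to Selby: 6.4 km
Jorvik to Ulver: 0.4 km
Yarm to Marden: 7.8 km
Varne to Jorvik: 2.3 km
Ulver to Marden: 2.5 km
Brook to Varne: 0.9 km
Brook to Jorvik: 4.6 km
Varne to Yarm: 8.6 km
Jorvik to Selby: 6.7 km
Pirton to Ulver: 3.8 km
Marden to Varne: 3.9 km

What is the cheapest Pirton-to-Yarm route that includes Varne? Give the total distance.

15.1 km

Best Pirton to Varne: Pirton → Ulver → Jorvik → Varne costing 6.5
Shortest Varne→Yarm: Varne → Yarm = 8.6
Total via Varne: 6.5 + 8.6 = 15.1 km.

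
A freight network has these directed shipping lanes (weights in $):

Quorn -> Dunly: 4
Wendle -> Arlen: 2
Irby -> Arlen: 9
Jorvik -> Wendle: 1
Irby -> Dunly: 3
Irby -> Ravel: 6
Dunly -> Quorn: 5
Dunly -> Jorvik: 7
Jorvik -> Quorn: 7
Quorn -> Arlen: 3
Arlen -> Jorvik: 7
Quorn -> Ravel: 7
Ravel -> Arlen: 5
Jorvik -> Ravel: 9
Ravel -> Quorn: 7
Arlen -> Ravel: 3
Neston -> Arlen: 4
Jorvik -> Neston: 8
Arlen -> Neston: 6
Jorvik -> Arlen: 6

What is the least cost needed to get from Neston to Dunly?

Shortest distances from Neston:
Neston: 0
Arlen: 4  (via Neston)
Ravel: 7  (via Arlen)
Jorvik: 11  (via Arlen)
Wendle: 12  (via Jorvik)
Quorn: 14  (via Ravel)
Dunly: 18  (via Quorn)
Shortest route: Neston–Arlen–Ravel–Quorn–Dunly = $18.

$18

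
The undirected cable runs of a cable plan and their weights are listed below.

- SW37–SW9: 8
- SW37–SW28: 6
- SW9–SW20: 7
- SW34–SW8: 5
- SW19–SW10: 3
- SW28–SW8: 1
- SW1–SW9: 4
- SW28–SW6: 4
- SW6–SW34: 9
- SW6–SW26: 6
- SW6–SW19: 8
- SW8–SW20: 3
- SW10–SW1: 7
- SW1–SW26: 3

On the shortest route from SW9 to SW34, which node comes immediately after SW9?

Enumerating some paths:
SW9 → SW37 → SW28 → SW8 → SW34: 8+6+1+5 = 20
SW9 → SW20 → SW8 → SW34: 7+3+5 = 15
SW9 → SW1 → SW26 → SW6 → SW34: 4+3+6+9 = 22
Cheapest is SW9 → SW20 → SW8 → SW34 at 15.
So from SW9 the first move is to SW20.

SW20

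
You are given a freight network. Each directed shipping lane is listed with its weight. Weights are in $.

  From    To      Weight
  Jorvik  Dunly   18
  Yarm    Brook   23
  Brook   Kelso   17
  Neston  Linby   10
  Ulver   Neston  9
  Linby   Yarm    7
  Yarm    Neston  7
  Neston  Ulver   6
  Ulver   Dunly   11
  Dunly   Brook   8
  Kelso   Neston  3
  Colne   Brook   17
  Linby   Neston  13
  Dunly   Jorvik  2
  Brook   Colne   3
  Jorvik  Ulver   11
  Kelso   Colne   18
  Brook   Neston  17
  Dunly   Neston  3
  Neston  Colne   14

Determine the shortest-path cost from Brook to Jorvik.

$36

Enumerating some paths:
Brook → Kelso → Neston → Ulver → Dunly → Jorvik: 17+3+6+11+2 = 39
Brook → Neston → Ulver → Dunly → Jorvik: 17+6+11+2 = 36
The minimum is $36 via Brook → Neston → Ulver → Dunly → Jorvik.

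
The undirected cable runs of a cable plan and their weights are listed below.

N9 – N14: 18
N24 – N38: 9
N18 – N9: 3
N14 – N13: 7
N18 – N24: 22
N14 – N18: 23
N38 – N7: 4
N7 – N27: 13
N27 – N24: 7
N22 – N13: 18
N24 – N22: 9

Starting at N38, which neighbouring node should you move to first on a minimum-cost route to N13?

N24

Enumerating some paths:
N38 - N24 - N22 - N13: 9+9+18 = 36
N38 - N24 - N18 - N9 - N14 - N13: 9+22+3+18+7 = 59
N38 - N7 - N27 - N24 - N22 - N13: 4+13+7+9+18 = 51
Cheapest is N38 - N24 - N22 - N13 at 36.
So from N38 the first move is to N24.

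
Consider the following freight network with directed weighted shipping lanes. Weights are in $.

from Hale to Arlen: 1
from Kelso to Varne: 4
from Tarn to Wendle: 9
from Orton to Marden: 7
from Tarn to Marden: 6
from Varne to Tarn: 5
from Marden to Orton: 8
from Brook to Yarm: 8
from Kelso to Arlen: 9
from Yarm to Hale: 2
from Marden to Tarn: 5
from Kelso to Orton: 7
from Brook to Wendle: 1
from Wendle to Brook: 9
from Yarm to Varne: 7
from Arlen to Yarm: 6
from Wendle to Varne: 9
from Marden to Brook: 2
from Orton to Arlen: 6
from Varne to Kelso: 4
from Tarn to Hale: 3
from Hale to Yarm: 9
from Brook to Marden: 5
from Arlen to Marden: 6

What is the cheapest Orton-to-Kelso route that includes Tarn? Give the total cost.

Shortest Orton→Tarn: Orton → Marden → Tarn = 12
Best Tarn to Kelso: Tarn → Hale → Arlen → Yarm → Varne → Kelso costing 21
Total via Tarn: 12 + 21 = $33.

$33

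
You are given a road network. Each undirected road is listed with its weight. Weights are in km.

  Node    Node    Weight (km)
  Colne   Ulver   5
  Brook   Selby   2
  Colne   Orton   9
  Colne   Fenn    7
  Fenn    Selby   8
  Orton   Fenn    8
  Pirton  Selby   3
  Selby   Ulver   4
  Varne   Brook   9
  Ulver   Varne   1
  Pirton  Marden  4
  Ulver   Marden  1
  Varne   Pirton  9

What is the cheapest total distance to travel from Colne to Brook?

Settle nodes by increasing distance from Colne:
Colne: 0
Ulver: 5  (via Colne)
Varne: 6  (via Ulver)
Marden: 6  (via Ulver)
Fenn: 7  (via Colne)
Selby: 9  (via Ulver)
Orton: 9  (via Colne)
Pirton: 10  (via Marden)
Brook: 11  (via Selby)
Shortest route: Colne → Ulver → Selby → Brook = 11 km.

11 km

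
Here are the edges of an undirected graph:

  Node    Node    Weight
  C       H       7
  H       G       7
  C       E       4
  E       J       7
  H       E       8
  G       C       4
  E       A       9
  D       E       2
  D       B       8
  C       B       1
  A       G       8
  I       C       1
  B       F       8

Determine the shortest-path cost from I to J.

Running Dijkstra from I:
I: 0
C: 1  (via I)
B: 2  (via C)
E: 5  (via C)
G: 5  (via C)
D: 7  (via E)
H: 8  (via C)
F: 10  (via B)
J: 12  (via E)
Shortest route: I–C–E–J = 12.

12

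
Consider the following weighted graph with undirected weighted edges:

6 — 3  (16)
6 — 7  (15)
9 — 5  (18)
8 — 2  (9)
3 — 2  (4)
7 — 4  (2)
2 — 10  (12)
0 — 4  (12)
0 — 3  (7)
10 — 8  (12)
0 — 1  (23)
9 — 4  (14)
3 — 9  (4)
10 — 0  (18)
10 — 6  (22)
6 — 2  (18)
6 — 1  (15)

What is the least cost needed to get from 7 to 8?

33

Candidate routes:
7–6–2–8: 15+18+9 = 42
7–4–0–3–2–8: 2+12+7+4+9 = 34
7–4–9–3–2–8: 2+14+4+4+9 = 33
Cheapest is 7–4–9–3–2–8 at 33.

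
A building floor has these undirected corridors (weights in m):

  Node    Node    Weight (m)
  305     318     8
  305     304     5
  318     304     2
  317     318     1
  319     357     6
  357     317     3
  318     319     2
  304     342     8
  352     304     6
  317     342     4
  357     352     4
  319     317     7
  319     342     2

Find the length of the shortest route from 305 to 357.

Compare a few routes:
305–318–317–357: 8+1+3 = 12
305–304–352–357: 5+6+4 = 15
305–304–318–317–357: 5+2+1+3 = 11
305–304–318–319–357: 5+2+2+6 = 15
The minimum is 11 m via 305–304–318–317–357.

11 m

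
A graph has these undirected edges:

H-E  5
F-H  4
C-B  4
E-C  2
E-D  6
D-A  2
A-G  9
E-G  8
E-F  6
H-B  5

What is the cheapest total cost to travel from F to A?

Running Dijkstra from F:
F: 0
H: 4  (via F)
E: 6  (via F)
C: 8  (via E)
B: 9  (via H)
D: 12  (via E)
A: 14  (via D)
Shortest route: F → E → D → A = 14.

14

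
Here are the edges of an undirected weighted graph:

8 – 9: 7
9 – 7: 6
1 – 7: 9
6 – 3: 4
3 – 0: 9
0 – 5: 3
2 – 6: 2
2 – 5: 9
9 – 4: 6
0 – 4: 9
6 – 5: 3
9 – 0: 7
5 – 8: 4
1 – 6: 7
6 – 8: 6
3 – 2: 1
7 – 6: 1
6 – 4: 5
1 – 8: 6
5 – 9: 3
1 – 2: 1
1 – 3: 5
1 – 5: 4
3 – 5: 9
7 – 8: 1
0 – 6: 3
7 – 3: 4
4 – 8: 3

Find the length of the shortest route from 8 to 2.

Running Dijkstra from 8:
8: 0
7: 1  (via 8)
6: 2  (via 7)
4: 3  (via 8)
2: 4  (via 6)
Shortest route: 8 → 7 → 6 → 2 = 4.

4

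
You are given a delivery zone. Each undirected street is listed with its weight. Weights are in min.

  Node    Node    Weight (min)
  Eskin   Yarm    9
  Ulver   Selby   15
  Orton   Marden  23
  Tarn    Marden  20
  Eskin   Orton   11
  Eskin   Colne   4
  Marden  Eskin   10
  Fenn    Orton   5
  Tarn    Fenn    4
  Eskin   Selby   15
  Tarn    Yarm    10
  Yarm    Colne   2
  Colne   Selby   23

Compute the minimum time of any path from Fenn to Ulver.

46 min

Shortest distances from Fenn:
Fenn: 0
Tarn: 4  (via Fenn)
Orton: 5  (via Fenn)
Yarm: 14  (via Tarn)
Colne: 16  (via Yarm)
Eskin: 16  (via Orton)
Marden: 24  (via Tarn)
Selby: 31  (via Eskin)
Ulver: 46  (via Selby)
Shortest route: Fenn–Orton–Eskin–Selby–Ulver = 46 min.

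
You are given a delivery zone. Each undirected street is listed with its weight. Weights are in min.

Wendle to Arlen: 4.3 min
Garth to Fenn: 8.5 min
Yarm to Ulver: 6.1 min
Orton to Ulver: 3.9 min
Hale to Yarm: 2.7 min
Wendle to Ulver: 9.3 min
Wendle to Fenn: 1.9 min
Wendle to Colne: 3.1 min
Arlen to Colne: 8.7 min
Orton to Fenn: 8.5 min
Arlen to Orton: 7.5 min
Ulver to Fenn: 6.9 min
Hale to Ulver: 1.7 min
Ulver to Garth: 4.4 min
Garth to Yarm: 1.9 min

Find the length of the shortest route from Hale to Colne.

13.6 min

Shortest distances from Hale:
Hale: 0
Ulver: 1.7  (via Hale)
Yarm: 2.7  (via Hale)
Garth: 4.6  (via Yarm)
Orton: 5.6  (via Ulver)
Fenn: 8.6  (via Ulver)
Wendle: 10.5  (via Fenn)
Arlen: 13.1  (via Orton)
Colne: 13.6  (via Wendle)
Shortest route: Hale–Ulver–Fenn–Wendle–Colne = 13.6 min.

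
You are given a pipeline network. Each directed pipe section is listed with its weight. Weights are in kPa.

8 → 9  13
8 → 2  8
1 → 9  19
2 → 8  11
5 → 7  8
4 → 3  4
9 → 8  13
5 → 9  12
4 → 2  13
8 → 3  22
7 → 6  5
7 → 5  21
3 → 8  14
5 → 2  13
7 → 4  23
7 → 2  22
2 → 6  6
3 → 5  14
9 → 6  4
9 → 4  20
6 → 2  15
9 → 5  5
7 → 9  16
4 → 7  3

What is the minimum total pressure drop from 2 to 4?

Running Dijkstra from 2:
2: 0
6: 6  (via 2)
8: 11  (via 2)
9: 24  (via 8)
5: 29  (via 9)
3: 33  (via 8)
7: 37  (via 5)
4: 44  (via 9)
Shortest route: 2–8–9–4 = 44 kPa.

44 kPa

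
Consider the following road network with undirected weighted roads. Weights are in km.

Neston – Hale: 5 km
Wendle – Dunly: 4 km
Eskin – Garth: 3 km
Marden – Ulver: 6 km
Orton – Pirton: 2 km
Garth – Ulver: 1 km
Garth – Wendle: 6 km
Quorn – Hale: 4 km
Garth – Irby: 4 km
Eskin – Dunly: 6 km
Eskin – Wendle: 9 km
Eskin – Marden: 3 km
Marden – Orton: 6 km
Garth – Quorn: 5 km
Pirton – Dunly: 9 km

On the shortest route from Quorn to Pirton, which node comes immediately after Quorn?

Compare a few routes:
Quorn - Garth - Eskin - Dunly - Pirton: 5+3+6+9 = 23
Quorn - Garth - Eskin - Marden - Orton - Pirton: 5+3+3+6+2 = 19
Quorn - Garth - Wendle - Dunly - Pirton: 5+6+4+9 = 24
Quorn - Garth - Ulver - Marden - Orton - Pirton: 5+1+6+6+2 = 20
Cheapest is Quorn - Garth - Eskin - Marden - Orton - Pirton at 19 km.
So from Quorn the first move is to Garth.

Garth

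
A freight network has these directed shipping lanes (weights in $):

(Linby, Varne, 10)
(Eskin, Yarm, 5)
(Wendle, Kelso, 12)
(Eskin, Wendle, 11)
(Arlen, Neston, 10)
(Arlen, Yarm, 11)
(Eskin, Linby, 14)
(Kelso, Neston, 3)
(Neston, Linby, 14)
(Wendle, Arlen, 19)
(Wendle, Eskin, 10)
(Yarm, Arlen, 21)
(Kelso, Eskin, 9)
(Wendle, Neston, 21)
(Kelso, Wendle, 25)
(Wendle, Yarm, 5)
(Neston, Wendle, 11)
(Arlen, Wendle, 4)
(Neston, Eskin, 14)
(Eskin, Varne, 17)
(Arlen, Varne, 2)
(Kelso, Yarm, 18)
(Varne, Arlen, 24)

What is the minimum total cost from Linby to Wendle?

$38

Enumerating some paths:
Linby → Varne → Arlen → Neston → Wendle: 10+24+10+11 = 55
Linby → Varne → Arlen → Wendle: 10+24+4 = 38
Cheapest is Linby → Varne → Arlen → Wendle at $38.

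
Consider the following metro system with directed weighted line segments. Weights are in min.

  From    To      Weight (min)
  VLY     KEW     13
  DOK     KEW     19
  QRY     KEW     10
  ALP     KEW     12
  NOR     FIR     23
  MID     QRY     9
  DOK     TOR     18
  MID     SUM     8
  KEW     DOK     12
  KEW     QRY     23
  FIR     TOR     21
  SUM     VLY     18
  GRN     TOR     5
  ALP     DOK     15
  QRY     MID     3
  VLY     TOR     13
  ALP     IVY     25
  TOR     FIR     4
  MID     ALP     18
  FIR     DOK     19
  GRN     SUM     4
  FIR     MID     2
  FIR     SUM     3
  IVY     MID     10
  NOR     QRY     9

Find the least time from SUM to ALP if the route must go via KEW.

75 min

Best SUM to KEW: SUM–VLY–KEW costing 31
Shortest KEW→ALP: KEW–QRY–MID–ALP = 44
Total via KEW: 31 + 44 = 75 min.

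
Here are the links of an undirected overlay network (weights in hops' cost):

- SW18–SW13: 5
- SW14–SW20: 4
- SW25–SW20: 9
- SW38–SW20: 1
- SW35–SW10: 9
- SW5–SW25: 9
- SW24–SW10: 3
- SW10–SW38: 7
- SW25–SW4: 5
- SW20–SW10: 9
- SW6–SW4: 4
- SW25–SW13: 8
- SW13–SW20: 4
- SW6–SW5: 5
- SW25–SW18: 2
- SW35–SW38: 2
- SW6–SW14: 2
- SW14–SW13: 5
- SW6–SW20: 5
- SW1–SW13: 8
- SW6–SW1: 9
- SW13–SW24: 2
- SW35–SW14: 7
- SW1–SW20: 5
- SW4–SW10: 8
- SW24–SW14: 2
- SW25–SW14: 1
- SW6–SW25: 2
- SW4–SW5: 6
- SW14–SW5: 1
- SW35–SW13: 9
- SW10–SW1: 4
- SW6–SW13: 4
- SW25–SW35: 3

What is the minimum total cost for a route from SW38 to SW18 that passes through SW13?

10 hops' cost

Shortest SW38→SW13: SW38 → SW20 → SW13 = 5
Best SW13 to SW18: SW13 → SW18 costing 5
Total via SW13: 5 + 5 = 10 hops' cost.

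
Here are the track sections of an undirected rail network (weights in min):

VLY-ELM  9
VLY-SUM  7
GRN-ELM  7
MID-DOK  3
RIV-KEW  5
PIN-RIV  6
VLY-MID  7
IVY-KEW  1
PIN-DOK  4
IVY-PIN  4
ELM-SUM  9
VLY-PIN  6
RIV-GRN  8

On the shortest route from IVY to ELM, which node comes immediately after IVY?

Compare a few routes:
IVY - PIN - RIV - GRN - ELM: 4+6+8+7 = 25
IVY - KEW - RIV - GRN - ELM: 1+5+8+7 = 21
IVY - PIN - VLY - SUM - ELM: 4+6+7+9 = 26
IVY - PIN - VLY - ELM: 4+6+9 = 19
Cheapest is IVY - PIN - VLY - ELM at 19 min.
So from IVY the first move is to PIN.

PIN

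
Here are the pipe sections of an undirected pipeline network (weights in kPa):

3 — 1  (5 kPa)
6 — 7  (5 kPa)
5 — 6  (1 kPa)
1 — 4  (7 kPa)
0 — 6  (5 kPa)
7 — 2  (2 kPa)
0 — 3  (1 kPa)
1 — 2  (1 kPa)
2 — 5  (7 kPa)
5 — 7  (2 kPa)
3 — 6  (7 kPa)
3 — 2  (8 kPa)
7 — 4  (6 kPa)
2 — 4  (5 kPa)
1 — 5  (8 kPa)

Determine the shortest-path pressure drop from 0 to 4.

12 kPa

Candidate routes:
0 - 3 - 1 - 4: 1+5+7 = 13
0 - 3 - 1 - 2 - 4: 1+5+1+5 = 12
Cheapest is 0 - 3 - 1 - 2 - 4 at 12 kPa.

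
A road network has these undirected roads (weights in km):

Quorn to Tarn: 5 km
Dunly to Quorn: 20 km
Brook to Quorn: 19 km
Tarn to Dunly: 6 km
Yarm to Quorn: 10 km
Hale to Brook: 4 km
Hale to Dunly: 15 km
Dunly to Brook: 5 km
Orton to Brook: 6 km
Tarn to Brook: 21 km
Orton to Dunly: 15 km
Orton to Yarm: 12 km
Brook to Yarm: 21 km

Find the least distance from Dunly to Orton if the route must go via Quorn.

33 km

Best Dunly to Quorn: Dunly → Tarn → Quorn costing 11
Shortest Quorn→Orton: Quorn → Yarm → Orton = 22
Total via Quorn: 11 + 22 = 33 km.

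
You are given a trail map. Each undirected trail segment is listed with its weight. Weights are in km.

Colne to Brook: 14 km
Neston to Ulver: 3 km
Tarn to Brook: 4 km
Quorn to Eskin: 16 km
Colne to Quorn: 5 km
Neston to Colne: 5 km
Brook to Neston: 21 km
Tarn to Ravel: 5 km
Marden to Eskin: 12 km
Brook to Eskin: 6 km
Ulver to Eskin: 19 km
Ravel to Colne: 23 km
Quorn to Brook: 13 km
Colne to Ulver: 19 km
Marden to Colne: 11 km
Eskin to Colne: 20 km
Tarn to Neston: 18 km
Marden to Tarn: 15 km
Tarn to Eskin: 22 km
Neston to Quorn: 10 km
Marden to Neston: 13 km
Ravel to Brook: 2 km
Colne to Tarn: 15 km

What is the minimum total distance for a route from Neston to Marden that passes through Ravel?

Best Neston to Ravel: Neston → Colne → Brook → Ravel costing 21
Shortest Ravel→Marden: Ravel → Tarn → Marden = 20
Total via Ravel: 21 + 20 = 41 km.

41 km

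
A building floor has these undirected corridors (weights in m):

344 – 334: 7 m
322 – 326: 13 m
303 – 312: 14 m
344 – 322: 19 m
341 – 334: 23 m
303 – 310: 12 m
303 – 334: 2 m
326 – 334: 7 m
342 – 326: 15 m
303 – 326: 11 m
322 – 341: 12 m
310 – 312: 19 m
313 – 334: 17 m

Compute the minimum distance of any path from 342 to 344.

29 m

Settle nodes by increasing distance from 342:
342: 0
326: 15  (via 342)
334: 22  (via 326)
303: 24  (via 334)
322: 28  (via 326)
344: 29  (via 334)
Shortest route: 342–326–334–344 = 29 m.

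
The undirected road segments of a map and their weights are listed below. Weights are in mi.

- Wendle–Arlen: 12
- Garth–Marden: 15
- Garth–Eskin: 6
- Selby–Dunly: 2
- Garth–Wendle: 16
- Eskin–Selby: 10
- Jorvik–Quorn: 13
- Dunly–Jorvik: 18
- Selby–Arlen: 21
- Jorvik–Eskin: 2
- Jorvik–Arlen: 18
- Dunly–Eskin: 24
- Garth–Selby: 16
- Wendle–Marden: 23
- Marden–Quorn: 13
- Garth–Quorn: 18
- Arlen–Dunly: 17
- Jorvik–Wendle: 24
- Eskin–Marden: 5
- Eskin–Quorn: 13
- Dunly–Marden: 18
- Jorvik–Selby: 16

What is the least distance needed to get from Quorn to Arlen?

31 mi

Candidate routes:
Quorn–Jorvik–Arlen: 13+18 = 31
Quorn–Eskin–Jorvik–Arlen: 13+2+18 = 33
Cheapest is Quorn–Jorvik–Arlen at 31 mi.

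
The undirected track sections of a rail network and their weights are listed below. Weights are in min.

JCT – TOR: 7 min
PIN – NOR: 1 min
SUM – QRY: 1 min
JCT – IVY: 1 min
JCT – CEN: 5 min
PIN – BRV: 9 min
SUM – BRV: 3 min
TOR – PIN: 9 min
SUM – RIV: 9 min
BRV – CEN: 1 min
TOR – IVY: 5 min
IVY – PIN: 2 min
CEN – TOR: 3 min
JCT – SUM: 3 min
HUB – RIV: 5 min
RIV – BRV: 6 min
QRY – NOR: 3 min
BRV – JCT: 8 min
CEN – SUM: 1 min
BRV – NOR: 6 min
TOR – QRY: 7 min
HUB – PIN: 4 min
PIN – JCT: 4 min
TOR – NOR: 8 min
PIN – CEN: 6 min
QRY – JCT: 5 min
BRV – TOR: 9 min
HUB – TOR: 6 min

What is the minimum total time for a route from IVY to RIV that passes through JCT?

Shortest IVY→JCT: IVY–JCT = 1
Shortest JCT→RIV: JCT–SUM–CEN–BRV–RIV = 11
Total via JCT: 1 + 11 = 12 min.

12 min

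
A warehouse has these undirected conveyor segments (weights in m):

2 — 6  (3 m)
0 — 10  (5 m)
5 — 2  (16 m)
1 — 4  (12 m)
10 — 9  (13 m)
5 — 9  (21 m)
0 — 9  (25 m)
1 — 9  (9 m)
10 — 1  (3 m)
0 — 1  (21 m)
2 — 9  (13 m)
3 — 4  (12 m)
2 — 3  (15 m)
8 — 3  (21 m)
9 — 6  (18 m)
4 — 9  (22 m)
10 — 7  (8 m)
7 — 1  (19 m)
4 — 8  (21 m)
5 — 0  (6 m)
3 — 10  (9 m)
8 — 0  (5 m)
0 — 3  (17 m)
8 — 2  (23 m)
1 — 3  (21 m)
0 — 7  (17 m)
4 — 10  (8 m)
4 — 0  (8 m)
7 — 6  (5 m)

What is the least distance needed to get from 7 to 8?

Enumerating some paths:
7 - 10 - 0 - 8: 8+5+5 = 18
7 - 0 - 8: 17+5 = 22
7 - 10 - 4 - 0 - 8: 8+8+8+5 = 29
Cheapest is 7 - 10 - 0 - 8 at 18 m.

18 m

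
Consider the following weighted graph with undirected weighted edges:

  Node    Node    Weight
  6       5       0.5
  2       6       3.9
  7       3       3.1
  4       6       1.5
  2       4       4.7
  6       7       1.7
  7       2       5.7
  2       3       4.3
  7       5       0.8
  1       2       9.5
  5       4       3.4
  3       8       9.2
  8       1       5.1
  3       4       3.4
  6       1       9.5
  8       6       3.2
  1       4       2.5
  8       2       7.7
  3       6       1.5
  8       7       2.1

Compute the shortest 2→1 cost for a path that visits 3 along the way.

9.8

Best 2 to 3: 2–3 costing 4.3
Shortest 3→1: 3–6–4–1 = 5.5
Total via 3: 4.3 + 5.5 = 9.8.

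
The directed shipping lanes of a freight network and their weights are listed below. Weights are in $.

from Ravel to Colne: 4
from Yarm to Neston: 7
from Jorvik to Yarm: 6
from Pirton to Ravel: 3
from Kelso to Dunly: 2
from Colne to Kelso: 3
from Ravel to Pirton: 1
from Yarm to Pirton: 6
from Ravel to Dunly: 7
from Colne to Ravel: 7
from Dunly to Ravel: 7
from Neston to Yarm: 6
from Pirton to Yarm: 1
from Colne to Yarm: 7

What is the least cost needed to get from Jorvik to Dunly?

Enumerating some paths:
Jorvik–Yarm–Pirton–Ravel–Dunly: 6+6+3+7 = 22
Jorvik–Yarm–Pirton–Ravel–Colne–Kelso–Dunly: 6+6+3+4+3+2 = 24
The minimum is $22 via Jorvik–Yarm–Pirton–Ravel–Dunly.

$22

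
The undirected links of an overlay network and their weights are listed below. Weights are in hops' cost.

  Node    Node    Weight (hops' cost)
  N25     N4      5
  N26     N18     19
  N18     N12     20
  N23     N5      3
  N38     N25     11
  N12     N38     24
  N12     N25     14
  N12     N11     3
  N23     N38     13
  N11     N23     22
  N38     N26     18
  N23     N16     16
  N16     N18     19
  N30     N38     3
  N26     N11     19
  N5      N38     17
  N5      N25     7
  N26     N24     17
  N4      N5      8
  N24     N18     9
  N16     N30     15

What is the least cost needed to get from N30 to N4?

Running Dijkstra from N30:
N30: 0
N38: 3  (via N30)
N25: 14  (via N38)
N16: 15  (via N30)
N23: 16  (via N38)
N5: 19  (via N23)
N4: 19  (via N25)
Shortest route: N30–N38–N25–N4 = 19 hops' cost.

19 hops' cost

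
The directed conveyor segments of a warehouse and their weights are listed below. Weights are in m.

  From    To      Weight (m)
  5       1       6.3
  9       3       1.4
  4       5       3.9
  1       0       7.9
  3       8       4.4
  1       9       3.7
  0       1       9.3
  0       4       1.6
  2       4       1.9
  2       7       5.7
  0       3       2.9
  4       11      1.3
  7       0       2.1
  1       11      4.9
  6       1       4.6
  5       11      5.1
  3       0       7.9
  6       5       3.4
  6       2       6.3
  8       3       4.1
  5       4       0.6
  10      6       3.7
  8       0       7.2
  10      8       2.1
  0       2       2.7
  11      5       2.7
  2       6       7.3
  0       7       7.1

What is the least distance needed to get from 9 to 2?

12 m

Settle nodes by increasing distance from 9:
9: 0
3: 1.4  (via 9)
8: 5.8  (via 3)
0: 9.3  (via 3)
4: 10.9  (via 0)
2: 12  (via 0)
Shortest route: 9 → 3 → 0 → 2 = 12 m.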